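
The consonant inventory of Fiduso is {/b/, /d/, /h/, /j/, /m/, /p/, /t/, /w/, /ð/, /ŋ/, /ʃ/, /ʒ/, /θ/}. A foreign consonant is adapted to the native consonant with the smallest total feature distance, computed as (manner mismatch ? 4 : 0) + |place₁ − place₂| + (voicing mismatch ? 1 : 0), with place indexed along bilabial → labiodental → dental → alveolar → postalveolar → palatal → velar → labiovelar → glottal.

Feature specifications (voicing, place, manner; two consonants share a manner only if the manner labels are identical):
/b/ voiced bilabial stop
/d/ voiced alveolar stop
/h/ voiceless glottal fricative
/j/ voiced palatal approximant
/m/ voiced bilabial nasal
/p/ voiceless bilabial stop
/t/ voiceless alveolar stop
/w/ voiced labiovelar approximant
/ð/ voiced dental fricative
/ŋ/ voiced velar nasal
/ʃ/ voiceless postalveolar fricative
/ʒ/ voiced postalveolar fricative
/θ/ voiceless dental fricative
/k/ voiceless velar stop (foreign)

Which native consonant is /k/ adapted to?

/t/ is closest: same manner (stop), place distance 3 (velar→alveolar), same voicing; total 3. Next closest is /d/ at distance 4.

t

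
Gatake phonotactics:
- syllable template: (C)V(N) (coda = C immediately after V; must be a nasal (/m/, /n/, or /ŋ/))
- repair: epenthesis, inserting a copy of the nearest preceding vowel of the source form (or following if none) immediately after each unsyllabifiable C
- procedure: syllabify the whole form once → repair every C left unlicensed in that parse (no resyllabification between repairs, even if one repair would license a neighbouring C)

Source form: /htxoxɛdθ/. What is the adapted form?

hotoxoxɛdɛθɛ

Syllabifying with onset maximization leaves /h/, /t/, /d/, /θ/ stranded (only a nasal (/m/, /n/, or /ŋ/) is licensed in coda position; onsets are limited to one consonant).
Each unlicensed consonant becomes the onset of a new syllable: /h/ → /ho/, /t/ → /to/, /d/ → /dɛ/, /θ/ → /θɛ/.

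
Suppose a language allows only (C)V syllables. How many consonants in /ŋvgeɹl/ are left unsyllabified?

4

Under (C)V, the unsyllabifiable consonants are /ŋ/, /v/, /ɹ/, /l/ (no codas are permitted; onsets are limited to one consonant).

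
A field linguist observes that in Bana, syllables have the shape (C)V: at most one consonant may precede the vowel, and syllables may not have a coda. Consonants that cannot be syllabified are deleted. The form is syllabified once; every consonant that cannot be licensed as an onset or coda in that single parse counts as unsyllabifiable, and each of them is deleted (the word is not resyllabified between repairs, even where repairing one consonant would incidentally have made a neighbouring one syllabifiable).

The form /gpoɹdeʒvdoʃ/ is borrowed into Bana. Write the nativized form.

podedo

Under (C)V, the unsyllabifiable consonants are /g/, /ɹ/, /ʒ/, /v/, /ʃ/ (no codas are permitted; onsets are limited to one consonant).
Deleting the stranded consonants removes /g/, /ɹ/, /ʒ/, /v/, /ʃ/.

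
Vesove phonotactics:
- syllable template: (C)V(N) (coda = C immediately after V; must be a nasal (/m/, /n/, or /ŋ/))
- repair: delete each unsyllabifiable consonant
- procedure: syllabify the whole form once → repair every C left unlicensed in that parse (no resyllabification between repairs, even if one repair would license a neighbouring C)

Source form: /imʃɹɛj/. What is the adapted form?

The consonants /ʃ/, /j/ cannot be parsed into a legal (C)V(N) syllable (only a nasal (/m/, /n/, or /ŋ/) is licensed in coda position; onsets are limited to one consonant).
Each unlicensed consonant is deleted: /ʃ/, /j/.

imɹɛ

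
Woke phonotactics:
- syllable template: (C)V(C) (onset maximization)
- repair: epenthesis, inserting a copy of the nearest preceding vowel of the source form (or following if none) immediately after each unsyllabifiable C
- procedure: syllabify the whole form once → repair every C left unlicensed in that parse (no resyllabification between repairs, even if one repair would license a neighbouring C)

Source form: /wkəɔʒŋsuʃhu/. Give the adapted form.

Under (C)V(C), the unsyllabifiable consonants are /w/, /ŋ/ (at most one coda consonant is licensed; onsets are limited to one consonant).
Each unlicensed consonant becomes the onset of a new syllable: /w/ → /wə/, /ŋ/ → /ŋɔ/.

wəkəɔʒŋɔsuʃhu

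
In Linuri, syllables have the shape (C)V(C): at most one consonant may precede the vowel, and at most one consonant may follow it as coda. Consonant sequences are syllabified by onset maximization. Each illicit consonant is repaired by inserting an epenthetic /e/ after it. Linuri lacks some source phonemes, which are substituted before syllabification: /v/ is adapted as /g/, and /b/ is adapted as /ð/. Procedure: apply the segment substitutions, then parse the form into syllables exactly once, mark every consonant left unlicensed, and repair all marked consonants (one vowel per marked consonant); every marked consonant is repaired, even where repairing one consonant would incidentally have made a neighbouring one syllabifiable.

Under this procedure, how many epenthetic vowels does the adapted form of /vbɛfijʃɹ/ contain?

After substitution the input is /gðɛfijʃɹ/.
The unsyllabifiable consonants are /g/, /ʃ/, /ɹ/; each receives one epenthetic vowel.

3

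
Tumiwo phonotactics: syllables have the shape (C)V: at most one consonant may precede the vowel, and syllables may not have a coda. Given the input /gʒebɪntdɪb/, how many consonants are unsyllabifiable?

Syllabifying with onset maximization leaves /g/, /n/, /t/, /b/ stranded (no codas are permitted; onsets are limited to one consonant).

4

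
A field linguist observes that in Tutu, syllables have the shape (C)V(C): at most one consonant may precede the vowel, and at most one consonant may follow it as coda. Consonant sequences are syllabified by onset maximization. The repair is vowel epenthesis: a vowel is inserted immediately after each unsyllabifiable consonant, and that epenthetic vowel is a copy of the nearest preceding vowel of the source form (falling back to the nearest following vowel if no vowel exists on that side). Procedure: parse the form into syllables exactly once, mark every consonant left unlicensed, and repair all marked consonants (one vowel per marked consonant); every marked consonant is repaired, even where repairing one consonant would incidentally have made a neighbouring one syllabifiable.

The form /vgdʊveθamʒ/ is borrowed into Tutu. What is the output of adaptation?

vʊgʊdʊveθamʒa

Under (C)V(C), the unsyllabifiable consonants are /v/, /g/, /ʒ/ (at most one coda consonant is licensed; onsets are limited to one consonant).
Each unlicensed consonant becomes the onset of a new syllable: /v/ → /vʊ/, /g/ → /gʊ/, /ʒ/ → /ʒa/.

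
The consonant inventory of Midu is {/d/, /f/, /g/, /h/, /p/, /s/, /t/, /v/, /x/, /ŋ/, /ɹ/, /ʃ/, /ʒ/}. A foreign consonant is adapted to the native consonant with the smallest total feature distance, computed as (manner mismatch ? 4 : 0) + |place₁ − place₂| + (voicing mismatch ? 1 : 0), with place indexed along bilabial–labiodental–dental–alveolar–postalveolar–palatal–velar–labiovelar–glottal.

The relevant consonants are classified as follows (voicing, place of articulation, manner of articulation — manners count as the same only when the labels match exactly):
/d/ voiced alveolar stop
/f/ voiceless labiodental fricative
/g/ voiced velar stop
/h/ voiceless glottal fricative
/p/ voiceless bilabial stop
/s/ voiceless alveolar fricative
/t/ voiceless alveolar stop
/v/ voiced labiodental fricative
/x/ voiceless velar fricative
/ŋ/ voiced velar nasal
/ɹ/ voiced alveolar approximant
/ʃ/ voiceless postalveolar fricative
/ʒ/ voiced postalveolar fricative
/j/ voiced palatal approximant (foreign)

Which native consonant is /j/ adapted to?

/ɹ/ is closest: same manner (approximant), place distance 2 (palatal→alveolar), same voicing; total 2. Next closest is /g/ at distance 5.

ɹ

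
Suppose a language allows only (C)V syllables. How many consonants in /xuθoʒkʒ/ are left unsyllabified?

The consonants /ʒ/, /k/, /ʒ/ cannot be parsed into a legal (C)V syllable (no codas are permitted; onsets are limited to one consonant).

3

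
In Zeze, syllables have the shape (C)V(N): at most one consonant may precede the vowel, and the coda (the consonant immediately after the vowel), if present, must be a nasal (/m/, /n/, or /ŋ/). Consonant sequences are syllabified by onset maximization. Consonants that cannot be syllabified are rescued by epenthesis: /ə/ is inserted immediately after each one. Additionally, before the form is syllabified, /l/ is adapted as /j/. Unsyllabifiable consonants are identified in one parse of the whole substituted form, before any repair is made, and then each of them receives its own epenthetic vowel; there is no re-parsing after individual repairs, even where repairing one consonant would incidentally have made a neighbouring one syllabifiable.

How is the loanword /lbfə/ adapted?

jəbəfə

Substitution: /l/ → /j/, giving /jbfə/.
Under (C)V(N), the unsyllabifiable consonants are /j/, /b/ (only a nasal (/m/, /n/, or /ŋ/) is licensed in coda position; onsets are limited to one consonant).
Epenthesis after each stranded consonant: /j/ → /jə/, /b/ → /bə/.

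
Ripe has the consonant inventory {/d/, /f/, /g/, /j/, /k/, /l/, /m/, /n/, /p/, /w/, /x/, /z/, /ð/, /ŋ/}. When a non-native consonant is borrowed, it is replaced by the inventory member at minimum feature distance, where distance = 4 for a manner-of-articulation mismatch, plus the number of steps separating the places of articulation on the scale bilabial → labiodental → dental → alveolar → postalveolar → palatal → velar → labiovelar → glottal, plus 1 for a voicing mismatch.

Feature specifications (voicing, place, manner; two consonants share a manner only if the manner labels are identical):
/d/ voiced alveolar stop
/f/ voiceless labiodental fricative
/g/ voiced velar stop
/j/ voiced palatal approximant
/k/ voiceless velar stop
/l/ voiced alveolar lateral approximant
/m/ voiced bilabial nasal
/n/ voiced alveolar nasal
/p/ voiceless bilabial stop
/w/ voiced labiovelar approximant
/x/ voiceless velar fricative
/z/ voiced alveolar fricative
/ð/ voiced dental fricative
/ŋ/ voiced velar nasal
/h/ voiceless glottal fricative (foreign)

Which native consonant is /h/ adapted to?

/x/ is closest: same manner (fricative), place distance 2 (glottal→velar), same voicing; total 2. Next closest is /k/ at distance 6.

x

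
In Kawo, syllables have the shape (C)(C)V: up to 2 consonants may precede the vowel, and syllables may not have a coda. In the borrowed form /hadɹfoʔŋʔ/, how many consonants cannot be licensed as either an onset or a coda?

Under (C)(C)V, the unsyllabifiable consonants are /d/, /ʔ/, /ŋ/, /ʔ/ (no codas are permitted; onsets may contain at most 2 consonants).

4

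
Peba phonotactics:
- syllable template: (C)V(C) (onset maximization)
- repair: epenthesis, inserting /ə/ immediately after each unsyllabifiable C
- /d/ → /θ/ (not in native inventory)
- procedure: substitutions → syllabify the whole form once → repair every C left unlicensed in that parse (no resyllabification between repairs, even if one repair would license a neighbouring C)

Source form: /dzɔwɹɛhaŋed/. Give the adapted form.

θəzɔwɹɛhaŋeθ

Substitution: /d/ → /θ/, giving /θzɔwɹɛhaŋeθ/.
Under (C)V(C), the unsyllabifiable consonants are /θ/ (at most one coda consonant is licensed; onsets are limited to one consonant).
Epenthesis after each stranded consonant: /θ/ → /θə/.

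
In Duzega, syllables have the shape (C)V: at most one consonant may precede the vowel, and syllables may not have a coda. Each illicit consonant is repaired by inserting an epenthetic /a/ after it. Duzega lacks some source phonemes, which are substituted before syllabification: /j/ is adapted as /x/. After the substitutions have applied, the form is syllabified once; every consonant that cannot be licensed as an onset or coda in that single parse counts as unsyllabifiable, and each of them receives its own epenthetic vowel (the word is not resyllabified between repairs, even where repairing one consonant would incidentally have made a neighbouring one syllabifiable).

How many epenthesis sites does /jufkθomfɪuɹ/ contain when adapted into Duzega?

4

After substitution the input is /xufkθomfɪuɹ/.
The unsyllabifiable consonants are /f/, /k/, /m/, /ɹ/; each receives one epenthetic vowel.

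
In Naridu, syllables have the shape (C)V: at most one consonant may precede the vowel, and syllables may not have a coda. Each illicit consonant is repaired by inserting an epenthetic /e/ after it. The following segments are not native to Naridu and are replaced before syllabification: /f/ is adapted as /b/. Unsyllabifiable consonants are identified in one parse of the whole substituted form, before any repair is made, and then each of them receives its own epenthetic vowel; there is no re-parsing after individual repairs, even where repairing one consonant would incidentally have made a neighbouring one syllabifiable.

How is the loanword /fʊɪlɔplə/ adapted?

Substitution: /f/ → /b/, giving /bʊɪlɔplə/.
The consonants /p/ cannot be parsed into a legal (C)V syllable (no codas are permitted; onsets are limited to one consonant).
Epenthesis after each stranded consonant: /p/ → /pe/.

bʊɪlɔpelə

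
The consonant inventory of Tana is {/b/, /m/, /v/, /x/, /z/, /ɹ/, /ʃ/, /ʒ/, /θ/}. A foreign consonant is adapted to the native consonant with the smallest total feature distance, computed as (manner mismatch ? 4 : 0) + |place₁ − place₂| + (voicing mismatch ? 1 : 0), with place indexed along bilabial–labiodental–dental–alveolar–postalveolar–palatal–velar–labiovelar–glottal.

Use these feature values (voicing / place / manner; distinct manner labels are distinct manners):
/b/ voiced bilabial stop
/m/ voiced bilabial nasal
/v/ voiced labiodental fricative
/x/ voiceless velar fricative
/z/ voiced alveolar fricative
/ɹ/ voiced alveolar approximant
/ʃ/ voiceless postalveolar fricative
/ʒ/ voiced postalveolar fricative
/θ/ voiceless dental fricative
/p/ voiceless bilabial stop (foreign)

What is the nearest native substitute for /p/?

/b/ is closest: same manner (stop), place distance 0 (bilabial→bilabial), voicing differs (+1); total 1. Next closest is /m/ at distance 5.

b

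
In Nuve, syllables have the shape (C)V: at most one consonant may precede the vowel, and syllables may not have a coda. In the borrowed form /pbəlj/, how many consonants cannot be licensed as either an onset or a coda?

Under (C)V, the unsyllabifiable consonants are /p/, /l/, /j/ (no codas are permitted; onsets are limited to one consonant).

3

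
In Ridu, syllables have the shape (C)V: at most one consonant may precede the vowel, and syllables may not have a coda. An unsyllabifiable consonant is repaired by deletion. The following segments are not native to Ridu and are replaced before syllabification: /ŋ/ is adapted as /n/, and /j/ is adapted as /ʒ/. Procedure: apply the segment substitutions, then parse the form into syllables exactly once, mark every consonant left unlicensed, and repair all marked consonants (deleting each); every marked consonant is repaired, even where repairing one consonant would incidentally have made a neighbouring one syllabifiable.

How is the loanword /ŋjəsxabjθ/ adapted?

Substitution: /ŋ/ → /n/, /j/ → /ʒ/, giving /nʒəsxabʒθ/.
The consonants /n/, /s/, /b/, /ʒ/, /θ/ cannot be parsed into a legal (C)V syllable (no codas are permitted; onsets are limited to one consonant).
Each unlicensed consonant is deleted: /n/, /s/, /b/, /ʒ/, /θ/.

ʒəxa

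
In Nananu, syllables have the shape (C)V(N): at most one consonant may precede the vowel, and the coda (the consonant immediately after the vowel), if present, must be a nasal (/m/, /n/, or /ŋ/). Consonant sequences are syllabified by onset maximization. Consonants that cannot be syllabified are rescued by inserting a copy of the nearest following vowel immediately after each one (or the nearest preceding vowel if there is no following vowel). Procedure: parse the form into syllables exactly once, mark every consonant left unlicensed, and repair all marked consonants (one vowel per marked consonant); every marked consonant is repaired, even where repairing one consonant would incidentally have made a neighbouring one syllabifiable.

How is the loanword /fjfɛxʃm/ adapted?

Syllabifying with onset maximization leaves /f/, /j/, /x/, /ʃ/, /m/ stranded (only a nasal (/m/, /n/, or /ŋ/) is licensed in coda position; onsets are limited to one consonant).
Each unlicensed consonant becomes the onset of a new syllable: /f/ → /fɛ/, /j/ → /jɛ/, /x/ → /xɛ/, /ʃ/ → /ʃɛ/, /m/ → /mɛ/.

fɛjɛfɛxɛʃɛmɛ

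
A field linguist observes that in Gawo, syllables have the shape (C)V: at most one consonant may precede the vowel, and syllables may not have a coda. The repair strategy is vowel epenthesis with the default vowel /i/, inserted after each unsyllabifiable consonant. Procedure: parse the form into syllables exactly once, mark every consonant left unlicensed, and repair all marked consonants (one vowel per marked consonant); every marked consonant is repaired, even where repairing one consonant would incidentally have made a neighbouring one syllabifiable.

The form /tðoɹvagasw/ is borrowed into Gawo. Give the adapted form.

The consonants /t/, /ɹ/, /s/, /w/ cannot be parsed into a legal (C)V syllable (no codas are permitted; onsets are limited to one consonant).
Each unlicensed consonant becomes the onset of a new syllable: /t/ → /ti/, /ɹ/ → /ɹi/, /s/ → /si/, /w/ → /wi/.

tiðoɹivagasiwi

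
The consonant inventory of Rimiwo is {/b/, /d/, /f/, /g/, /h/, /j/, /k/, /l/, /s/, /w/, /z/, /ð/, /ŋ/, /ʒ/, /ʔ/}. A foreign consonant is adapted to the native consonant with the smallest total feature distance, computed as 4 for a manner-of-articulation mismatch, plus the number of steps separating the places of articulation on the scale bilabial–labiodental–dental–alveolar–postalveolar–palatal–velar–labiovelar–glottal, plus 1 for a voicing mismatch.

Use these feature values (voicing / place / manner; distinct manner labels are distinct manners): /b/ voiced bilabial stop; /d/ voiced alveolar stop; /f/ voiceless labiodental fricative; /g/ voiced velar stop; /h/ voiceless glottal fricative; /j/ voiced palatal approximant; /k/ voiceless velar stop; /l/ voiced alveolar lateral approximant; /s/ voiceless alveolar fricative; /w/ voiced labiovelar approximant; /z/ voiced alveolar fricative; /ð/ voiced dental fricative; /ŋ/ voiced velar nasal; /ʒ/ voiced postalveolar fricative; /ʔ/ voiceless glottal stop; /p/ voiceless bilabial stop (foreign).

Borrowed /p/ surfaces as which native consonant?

b

/b/ is closest: same manner (stop), place distance 0 (bilabial→bilabial), voicing differs (+1); total 1. Next closest is /d/ at distance 4.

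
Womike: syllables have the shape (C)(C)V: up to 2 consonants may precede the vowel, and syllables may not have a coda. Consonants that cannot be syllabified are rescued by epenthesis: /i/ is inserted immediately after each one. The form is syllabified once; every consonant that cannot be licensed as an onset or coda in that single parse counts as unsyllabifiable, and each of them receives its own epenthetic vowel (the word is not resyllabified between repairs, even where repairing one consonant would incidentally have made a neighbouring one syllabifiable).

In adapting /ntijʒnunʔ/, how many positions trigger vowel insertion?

The unsyllabifiable consonants are /j/, /n/, /ʔ/; each receives one epenthetic vowel.

3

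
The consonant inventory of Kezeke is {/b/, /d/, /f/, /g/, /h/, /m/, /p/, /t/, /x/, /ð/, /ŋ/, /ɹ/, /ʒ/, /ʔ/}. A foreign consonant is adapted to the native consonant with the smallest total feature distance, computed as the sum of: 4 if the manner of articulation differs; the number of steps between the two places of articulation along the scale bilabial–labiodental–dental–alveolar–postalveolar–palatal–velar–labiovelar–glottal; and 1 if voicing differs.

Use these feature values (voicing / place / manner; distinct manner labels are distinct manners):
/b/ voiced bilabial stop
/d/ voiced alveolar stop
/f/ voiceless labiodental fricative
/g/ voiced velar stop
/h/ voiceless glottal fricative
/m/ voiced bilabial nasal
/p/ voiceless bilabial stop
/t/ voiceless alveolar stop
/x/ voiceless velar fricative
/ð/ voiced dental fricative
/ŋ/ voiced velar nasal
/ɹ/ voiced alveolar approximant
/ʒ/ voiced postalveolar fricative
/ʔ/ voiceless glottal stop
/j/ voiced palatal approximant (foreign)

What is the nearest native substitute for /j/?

/ɹ/ is closest: same manner (approximant), place distance 2 (palatal→alveolar), same voicing; total 2. Next closest is /g/ at distance 5.

ɹ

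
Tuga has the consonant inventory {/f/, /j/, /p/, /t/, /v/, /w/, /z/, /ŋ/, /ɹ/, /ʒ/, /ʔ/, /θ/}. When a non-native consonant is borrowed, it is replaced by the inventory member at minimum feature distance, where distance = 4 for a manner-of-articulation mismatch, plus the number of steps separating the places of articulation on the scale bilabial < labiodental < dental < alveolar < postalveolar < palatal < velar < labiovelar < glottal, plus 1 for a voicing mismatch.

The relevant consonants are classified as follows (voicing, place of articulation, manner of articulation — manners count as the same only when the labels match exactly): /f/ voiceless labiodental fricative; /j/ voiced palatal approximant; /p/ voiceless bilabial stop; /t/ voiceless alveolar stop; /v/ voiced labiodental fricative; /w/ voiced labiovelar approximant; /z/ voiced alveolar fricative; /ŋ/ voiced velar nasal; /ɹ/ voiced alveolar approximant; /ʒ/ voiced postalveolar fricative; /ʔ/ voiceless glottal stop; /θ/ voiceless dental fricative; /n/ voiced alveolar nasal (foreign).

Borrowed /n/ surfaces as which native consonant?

ŋ

/ŋ/ is closest: same manner (nasal), place distance 3 (alveolar→velar), same voicing; total 3. Next closest is /z/ at distance 4.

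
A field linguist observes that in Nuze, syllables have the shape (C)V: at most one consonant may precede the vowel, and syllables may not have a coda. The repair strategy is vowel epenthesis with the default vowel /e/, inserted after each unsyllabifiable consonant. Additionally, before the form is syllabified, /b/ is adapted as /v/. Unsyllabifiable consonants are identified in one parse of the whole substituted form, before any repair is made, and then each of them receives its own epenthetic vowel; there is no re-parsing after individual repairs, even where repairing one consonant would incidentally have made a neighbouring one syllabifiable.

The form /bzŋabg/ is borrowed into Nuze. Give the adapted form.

vezeŋavege

Substitution: /b/ → /v/, giving /vzŋavg/.
The consonants /v/, /z/, /v/, /g/ cannot be parsed into a legal (C)V syllable (no codas are permitted; onsets are limited to one consonant).
Inserting the epenthetic vowel yields /v/ → /ve/, /z/ → /ze/, /v/ → /ve/, /g/ → /ge/.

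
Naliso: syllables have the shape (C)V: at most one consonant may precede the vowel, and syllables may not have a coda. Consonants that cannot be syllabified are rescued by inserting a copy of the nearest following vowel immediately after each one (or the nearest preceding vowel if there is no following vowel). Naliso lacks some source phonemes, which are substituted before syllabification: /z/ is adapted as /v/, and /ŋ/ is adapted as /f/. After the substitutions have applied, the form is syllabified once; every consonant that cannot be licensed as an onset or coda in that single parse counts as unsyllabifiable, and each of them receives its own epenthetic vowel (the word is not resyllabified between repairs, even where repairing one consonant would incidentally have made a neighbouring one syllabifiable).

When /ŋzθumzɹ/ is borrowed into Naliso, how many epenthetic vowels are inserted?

5

After substitution the input is /fvθumvɹ/.
The unsyllabifiable consonants are /f/, /v/, /m/, /v/, /ɹ/; each receives one epenthetic vowel.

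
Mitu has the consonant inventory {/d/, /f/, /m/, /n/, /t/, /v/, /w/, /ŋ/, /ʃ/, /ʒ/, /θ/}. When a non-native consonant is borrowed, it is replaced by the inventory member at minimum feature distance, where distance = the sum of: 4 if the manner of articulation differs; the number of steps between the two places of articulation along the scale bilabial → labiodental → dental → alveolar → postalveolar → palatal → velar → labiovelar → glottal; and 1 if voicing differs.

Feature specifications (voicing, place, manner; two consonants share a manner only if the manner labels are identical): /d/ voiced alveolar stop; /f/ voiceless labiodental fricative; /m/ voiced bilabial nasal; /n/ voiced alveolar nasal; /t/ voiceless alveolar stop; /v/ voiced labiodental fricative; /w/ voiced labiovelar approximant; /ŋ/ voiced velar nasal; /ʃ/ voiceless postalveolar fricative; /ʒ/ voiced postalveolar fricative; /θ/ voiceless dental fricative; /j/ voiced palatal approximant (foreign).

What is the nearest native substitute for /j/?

w

/w/ is closest: same manner (approximant), place distance 2 (palatal→labiovelar), same voicing; total 2. Next closest is /ŋ/ at distance 5.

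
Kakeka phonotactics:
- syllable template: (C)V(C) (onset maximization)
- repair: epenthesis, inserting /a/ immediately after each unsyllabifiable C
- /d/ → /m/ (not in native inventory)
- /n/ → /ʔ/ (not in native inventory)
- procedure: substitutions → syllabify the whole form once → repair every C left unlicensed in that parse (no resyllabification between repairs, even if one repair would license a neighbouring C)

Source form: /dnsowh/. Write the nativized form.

maʔasowha

Substitution: /d/ → /m/, /n/ → /ʔ/, giving /mʔsowh/.
Under (C)V(C), the unsyllabifiable consonants are /m/, /ʔ/, /h/ (at most one coda consonant is licensed; onsets are limited to one consonant).
Each unlicensed consonant becomes the onset of a new syllable: /m/ → /ma/, /ʔ/ → /ʔa/, /h/ → /ha/.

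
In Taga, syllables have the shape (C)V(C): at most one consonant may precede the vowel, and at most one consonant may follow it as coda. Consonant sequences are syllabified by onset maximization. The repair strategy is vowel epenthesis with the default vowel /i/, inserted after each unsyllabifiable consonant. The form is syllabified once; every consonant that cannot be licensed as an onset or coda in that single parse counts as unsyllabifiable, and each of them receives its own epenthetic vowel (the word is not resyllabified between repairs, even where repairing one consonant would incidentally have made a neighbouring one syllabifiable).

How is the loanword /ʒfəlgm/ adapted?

Under (C)V(C), the unsyllabifiable consonants are /ʒ/, /g/, /m/ (at most one coda consonant is licensed; onsets are limited to one consonant).
Epenthesis after each stranded consonant: /ʒ/ → /ʒi/, /g/ → /gi/, /m/ → /mi/.

ʒifəlgimi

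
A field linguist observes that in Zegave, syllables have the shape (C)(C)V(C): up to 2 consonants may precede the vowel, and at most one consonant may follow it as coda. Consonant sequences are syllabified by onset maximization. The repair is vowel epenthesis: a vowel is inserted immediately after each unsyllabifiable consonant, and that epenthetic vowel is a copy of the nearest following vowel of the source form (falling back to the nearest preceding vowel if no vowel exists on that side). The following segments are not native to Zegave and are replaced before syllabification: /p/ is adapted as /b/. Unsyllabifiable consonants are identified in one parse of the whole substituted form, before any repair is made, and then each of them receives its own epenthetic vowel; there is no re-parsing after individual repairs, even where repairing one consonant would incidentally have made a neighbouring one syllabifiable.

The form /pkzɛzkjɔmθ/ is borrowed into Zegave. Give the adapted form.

bɛkzɛzkjɔmθɔ

Substitution: /p/ → /b/, giving /bkzɛzkjɔmθ/.
Syllabifying with onset maximization leaves /b/, /θ/ stranded (at most one coda consonant is licensed; onsets may contain at most 2 consonants).
Each unlicensed consonant becomes the onset of a new syllable: /b/ → /bɛ/, /θ/ → /θɔ/.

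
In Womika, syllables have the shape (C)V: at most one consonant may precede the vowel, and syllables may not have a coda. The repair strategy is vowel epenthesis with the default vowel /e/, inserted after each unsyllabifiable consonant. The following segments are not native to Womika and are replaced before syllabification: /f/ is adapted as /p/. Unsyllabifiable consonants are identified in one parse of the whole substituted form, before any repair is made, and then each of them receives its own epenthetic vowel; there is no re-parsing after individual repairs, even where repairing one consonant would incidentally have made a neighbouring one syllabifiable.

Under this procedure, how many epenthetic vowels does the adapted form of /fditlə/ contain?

2

After substitution the input is /pditlə/.
The unsyllabifiable consonants are /p/, /t/; each receives one epenthetic vowel.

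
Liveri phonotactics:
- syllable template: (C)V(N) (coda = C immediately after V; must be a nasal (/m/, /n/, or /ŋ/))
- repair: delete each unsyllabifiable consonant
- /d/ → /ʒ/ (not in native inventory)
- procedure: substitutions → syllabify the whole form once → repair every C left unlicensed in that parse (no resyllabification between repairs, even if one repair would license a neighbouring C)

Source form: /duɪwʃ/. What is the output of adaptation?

Substitution: /d/ → /ʒ/, giving /ʒuɪwʃ/.
The consonants /w/, /ʃ/ cannot be parsed into a legal (C)V(N) syllable (only a nasal (/m/, /n/, or /ŋ/) is licensed in coda position; onsets are limited to one consonant).
Deletion applies to /w/, /ʃ/.

ʒuɪ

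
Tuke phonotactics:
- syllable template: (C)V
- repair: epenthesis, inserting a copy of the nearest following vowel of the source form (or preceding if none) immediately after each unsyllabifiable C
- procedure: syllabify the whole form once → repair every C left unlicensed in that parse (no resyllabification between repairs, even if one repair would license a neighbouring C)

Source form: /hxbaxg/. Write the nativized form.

haxabaxaga

The consonants /h/, /x/, /x/, /g/ cannot be parsed into a legal (C)V syllable (no codas are permitted; onsets are limited to one consonant).
Inserting the epenthetic vowel yields /h/ → /ha/, /x/ → /xa/, /x/ → /xa/, /g/ → /ga/.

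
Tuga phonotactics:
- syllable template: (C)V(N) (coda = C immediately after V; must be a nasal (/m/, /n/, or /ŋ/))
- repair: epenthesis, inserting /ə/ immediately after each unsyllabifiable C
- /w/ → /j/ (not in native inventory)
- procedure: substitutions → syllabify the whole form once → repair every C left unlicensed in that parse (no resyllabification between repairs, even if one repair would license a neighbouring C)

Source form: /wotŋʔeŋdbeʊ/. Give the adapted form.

Substitution: /w/ → /j/, giving /jotŋʔeŋdbeʊ/.
Syllabifying with onset maximization leaves /t/, /ŋ/, /d/ stranded (only a nasal (/m/, /n/, or /ŋ/) is licensed in coda position; onsets are limited to one consonant).
Each unlicensed consonant becomes the onset of a new syllable: /t/ → /tə/, /ŋ/ → /ŋə/, /d/ → /də/.

jotəŋəʔeŋdəbeʊ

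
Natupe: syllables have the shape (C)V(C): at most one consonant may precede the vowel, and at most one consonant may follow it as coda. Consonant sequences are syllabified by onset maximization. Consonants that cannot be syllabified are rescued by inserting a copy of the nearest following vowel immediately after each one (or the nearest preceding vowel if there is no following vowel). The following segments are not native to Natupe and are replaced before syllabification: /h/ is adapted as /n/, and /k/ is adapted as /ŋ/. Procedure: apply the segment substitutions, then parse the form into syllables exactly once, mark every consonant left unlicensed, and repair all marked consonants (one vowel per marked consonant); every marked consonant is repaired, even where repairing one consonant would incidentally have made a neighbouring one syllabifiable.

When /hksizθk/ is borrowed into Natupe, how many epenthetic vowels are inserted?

After substitution the input is /nŋsizθŋ/.
The unsyllabifiable consonants are /n/, /ŋ/, /θ/, /ŋ/; each receives one epenthetic vowel.

4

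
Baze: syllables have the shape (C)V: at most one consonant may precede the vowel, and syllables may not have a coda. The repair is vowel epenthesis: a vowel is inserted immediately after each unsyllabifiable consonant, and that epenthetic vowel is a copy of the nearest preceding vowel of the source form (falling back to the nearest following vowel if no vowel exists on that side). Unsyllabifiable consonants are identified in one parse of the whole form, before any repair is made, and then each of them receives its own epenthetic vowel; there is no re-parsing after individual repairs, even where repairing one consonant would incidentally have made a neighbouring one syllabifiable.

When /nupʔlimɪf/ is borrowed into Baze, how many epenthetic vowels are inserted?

3

The unsyllabifiable consonants are /p/, /ʔ/, /f/; each receives one epenthetic vowel.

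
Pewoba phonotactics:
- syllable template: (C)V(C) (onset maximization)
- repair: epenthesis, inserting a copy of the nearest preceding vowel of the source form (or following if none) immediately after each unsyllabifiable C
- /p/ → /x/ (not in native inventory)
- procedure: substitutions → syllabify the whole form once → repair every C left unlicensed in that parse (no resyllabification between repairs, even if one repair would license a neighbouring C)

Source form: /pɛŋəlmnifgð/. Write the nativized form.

Substitution: /p/ → /x/, giving /xɛŋəlmnifgð/.
Syllabifying with onset maximization leaves /m/, /g/, /ð/ stranded (at most one coda consonant is licensed; onsets are limited to one consonant).
Each unlicensed consonant becomes the onset of a new syllable: /m/ → /mə/, /g/ → /gi/, /ð/ → /ði/.

xɛŋəlmənifgiði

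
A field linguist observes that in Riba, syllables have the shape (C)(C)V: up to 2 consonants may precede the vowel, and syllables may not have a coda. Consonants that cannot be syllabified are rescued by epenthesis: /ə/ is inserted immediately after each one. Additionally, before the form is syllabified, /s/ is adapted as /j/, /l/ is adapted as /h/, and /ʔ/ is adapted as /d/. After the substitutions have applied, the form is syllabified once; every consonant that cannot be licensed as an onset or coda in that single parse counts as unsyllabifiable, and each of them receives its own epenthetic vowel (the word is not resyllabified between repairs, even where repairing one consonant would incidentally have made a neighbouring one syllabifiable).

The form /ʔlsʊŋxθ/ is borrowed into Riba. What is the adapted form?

Substitution: /ʔ/ → /d/, /l/ → /h/, /s/ → /j/, giving /dhjʊŋxθ/.
Syllabifying with onset maximization leaves /d/, /ŋ/, /x/, /θ/ stranded (no codas are permitted; onsets may contain at most 2 consonants).
Each unlicensed consonant becomes the onset of a new syllable: /d/ → /də/, /ŋ/ → /ŋə/, /x/ → /xə/, /θ/ → /θə/.

dəhjʊŋəxəθə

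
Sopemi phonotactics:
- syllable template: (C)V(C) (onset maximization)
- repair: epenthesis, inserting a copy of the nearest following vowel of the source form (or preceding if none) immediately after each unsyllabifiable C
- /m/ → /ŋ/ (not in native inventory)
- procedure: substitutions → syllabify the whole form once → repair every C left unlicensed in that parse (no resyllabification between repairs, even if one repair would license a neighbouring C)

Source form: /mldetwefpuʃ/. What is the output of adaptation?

ŋeledetwefpuʃ

Substitution: /m/ → /ŋ/, giving /ŋldetwefpuʃ/.
Under (C)V(C), the unsyllabifiable consonants are /ŋ/, /l/ (at most one coda consonant is licensed; onsets are limited to one consonant).
Epenthesis after each stranded consonant: /ŋ/ → /ŋe/, /l/ → /le/.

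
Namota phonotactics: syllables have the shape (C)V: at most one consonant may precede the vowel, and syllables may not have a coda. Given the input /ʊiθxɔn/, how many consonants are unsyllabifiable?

The consonants /θ/, /n/ cannot be parsed into a legal (C)V syllable (no codas are permitted; onsets are limited to one consonant).

2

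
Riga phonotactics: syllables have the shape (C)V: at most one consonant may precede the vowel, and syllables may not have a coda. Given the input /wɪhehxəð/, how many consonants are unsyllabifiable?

2

The consonants /h/, /ð/ cannot be parsed into a legal (C)V syllable (no codas are permitted; onsets are limited to one consonant).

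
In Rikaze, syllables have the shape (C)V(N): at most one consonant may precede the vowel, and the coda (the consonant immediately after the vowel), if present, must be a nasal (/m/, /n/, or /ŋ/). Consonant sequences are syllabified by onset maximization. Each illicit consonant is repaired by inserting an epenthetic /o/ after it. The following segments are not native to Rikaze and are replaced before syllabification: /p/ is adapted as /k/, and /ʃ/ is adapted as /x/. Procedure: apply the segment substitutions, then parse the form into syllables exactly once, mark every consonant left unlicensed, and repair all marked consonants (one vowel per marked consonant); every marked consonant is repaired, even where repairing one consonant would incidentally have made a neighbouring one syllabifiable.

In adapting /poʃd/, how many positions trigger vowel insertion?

2

After substitution the input is /koxd/.
The unsyllabifiable consonants are /x/, /d/; each receives one epenthetic vowel.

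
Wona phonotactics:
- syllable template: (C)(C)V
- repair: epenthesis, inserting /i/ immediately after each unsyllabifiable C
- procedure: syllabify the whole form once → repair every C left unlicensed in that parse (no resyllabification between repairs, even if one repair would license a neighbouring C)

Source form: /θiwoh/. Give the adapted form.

The consonants /h/ cannot be parsed into a legal (C)(C)V syllable (no codas are permitted; onsets may contain at most 2 consonants).
Epenthesis after each stranded consonant: /h/ → /hi/.

θiwohi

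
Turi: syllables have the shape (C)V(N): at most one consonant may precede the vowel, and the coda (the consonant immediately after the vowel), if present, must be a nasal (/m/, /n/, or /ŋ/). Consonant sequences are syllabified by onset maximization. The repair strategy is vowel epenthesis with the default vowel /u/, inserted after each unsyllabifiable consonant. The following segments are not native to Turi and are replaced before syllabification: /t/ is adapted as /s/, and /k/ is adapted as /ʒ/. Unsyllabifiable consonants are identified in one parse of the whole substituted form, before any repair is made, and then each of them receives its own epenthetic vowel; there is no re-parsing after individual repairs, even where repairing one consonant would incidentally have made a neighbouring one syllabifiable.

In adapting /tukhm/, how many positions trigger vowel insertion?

After substitution the input is /suʒhm/.
The unsyllabifiable consonants are /ʒ/, /h/, /m/; each receives one epenthetic vowel.

3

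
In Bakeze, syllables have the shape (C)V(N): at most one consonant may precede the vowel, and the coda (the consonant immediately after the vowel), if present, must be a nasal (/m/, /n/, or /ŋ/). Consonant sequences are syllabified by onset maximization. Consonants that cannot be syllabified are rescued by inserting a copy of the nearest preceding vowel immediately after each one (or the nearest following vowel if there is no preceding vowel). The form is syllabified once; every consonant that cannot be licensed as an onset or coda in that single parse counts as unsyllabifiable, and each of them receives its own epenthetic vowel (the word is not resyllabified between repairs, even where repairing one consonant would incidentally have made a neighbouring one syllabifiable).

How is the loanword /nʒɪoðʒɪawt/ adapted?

Under (C)V(N), the unsyllabifiable consonants are /n/, /ð/, /w/, /t/ (only a nasal (/m/, /n/, or /ŋ/) is licensed in coda position; onsets are limited to one consonant).
Each unlicensed consonant becomes the onset of a new syllable: /n/ → /nɪ/, /ð/ → /ðo/, /w/ → /wa/, /t/ → /ta/.

nɪʒɪoðoʒɪawata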